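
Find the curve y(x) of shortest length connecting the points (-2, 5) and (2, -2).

Arc-length functional: J[y] = ∫ sqrt(1 + (y')^2) dx.
Lagrangian L = sqrt(1 + (y')^2) has no explicit y dependence, so ∂L/∂y = 0 and the Euler-Lagrange equation gives
    d/dx( y' / sqrt(1 + (y')^2) ) = 0  ⇒  y' / sqrt(1 + (y')^2) = const.
Hence y' is constant, so y(x) is affine.
Fitting the endpoints (-2, 5) and (2, -2):
    slope m = ((-2) − 5) / (2 − (-2)) = -7/4,
    intercept c = 5 − m·(-2) = 3/2.
Extremal: y(x) = (-7/4) x + 3/2.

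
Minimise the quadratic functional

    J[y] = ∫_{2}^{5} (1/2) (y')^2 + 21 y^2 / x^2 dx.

The Lagrangian is L = (1/2) (y')^2 + 21 y^2 / x^2.
Compute ∂L/∂y = 42y/x^2, ∂L/∂y' = y'.
The Euler-Lagrange equation d/dx(∂L/∂y') − ∂L/∂y = 0 reduces to
    y'' − 42/x^2 · y = 0  (x > 0).
Its general solution is
    y(x) = A x^7 + B x^(-6),
with A, B fixed by the endpoint conditions.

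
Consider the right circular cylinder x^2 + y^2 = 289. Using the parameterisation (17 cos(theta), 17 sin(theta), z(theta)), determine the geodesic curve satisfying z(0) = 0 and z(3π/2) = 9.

Parameterise the cylinder of radius R = 17 as
    r(θ) = (17 cos θ, 17 sin θ, z(θ)).
The arc-length element is
    ds = sqrt(289 + (dz/dθ)^2) dθ,
so the Lagrangian is L = sqrt(289 + z'^2).
L depends on z' only, not on z or θ, so ∂L/∂z = 0 and
    ∂L/∂z' = z' / sqrt(289 + z'^2).
The Euler-Lagrange equation gives
    d/dθ( z' / sqrt(289 + z'^2) ) = 0,
so z' is constant. Integrating once:
    z(θ) = a θ + b,
a helix on the cylinder (a straight line when the cylinder is unrolled). The constants a, b are determined by the endpoint conditions.
With endpoint conditions z(0) = 0 and z(3π/2) = 9: from z(0) = b we get b = 0, and a·3π/2 + 0 = 9 gives a = 6/π, so
    z(θ) = (6/π) θ.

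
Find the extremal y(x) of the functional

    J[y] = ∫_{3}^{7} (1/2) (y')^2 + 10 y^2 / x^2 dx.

The Lagrangian is L = (1/2) (y')^2 + 10 y^2 / x^2.
Compute ∂L/∂y = 20y/x^2, ∂L/∂y' = y'.
The Euler-Lagrange equation d/dx(∂L/∂y') − ∂L/∂y = 0 reduces to
    y'' − 20/x^2 · y = 0  (x > 0).
Its general solution is
    y(x) = A x^5 + B x^(-4),
with A, B fixed by the endpoint conditions.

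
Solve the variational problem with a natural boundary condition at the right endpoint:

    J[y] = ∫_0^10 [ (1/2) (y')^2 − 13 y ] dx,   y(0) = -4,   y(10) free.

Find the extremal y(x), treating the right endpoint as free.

The Lagrangian L = (1/2) (y')^2 − 13 y gives
    ∂L/∂y = −13,   ∂L/∂y' = y'.
Euler-Lagrange: d/dx(y') − (−13) = 0, i.e. y'' + 13 = 0, so
    y(x) = −(13/2) x^2 + C1 x + C2.
Fixed left endpoint y(0) = -4 ⇒ C2 = -4.
The right endpoint x = 10 is free, so the natural (transversality) condition is ∂L/∂y' |_{x=10} = 0, i.e. y'(10) = 0.
Compute y'(x) = −13 x + C1, so y'(10) = −130 + C1 = 0 ⇒ C1 = 130.
Therefore the extremal is
    y(x) = −(13/2) x^2 + 130 x − 4.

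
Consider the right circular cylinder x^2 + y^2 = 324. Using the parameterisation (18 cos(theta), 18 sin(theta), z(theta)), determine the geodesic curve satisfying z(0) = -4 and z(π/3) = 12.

Parameterise the cylinder of radius R = 18 as
    r(θ) = (18 cos θ, 18 sin θ, z(θ)).
The arc-length element is
    ds = sqrt(324 + (dz/dθ)^2) dθ,
so the Lagrangian is L = sqrt(324 + z'^2).
L depends on z' only, not on z or θ, so ∂L/∂z = 0 and
    ∂L/∂z' = z' / sqrt(324 + z'^2).
The Euler-Lagrange equation gives
    d/dθ( z' / sqrt(324 + z'^2) ) = 0,
so z' is constant. Integrating once:
    z(θ) = a θ + b,
a helix on the cylinder (a straight line when the cylinder is unrolled). The constants a, b are determined by the endpoint conditions.
With endpoint conditions z(0) = -4 and z(π/3) = 12: from z(0) = b we get b = -4, and a·π/3 + -4 = 12 gives a = 48/π, so
    z(θ) = (48/π) θ − 4.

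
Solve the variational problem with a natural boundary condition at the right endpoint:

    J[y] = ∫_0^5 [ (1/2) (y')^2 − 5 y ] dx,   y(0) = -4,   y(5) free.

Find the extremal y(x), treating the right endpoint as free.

The Lagrangian L = (1/2) (y')^2 − 5 y gives
    ∂L/∂y = −5,   ∂L/∂y' = y'.
Euler-Lagrange: d/dx(y') − (−5) = 0, i.e. y'' + 5 = 0, so
    y(x) = −(5/2) x^2 + C1 x + C2.
Fixed left endpoint y(0) = -4 ⇒ C2 = -4.
The right endpoint x = 5 is free, so the natural (transversality) condition is ∂L/∂y' |_{x=5} = 0, i.e. y'(5) = 0.
Compute y'(x) = −5 x + C1, so y'(5) = −25 + C1 = 0 ⇒ C1 = 25.
Therefore the extremal is
    y(x) = −(5/2) x^2 + 25 x − 4.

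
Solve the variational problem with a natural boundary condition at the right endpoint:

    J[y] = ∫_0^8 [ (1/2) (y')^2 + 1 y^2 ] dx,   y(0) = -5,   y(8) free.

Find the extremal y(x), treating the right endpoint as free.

The Lagrangian L = (1/2) (y')^2 + 1 y^2 gives
    ∂L/∂y = 2 y,   ∂L/∂y' = y'.
Euler-Lagrange: y'' − 2 y = 0.
With k = sqrt(2), the general solution is
    y(x) = A cosh(sqrt(2) x) + B sinh(sqrt(2) x).
Fixed left endpoint y(0) = -5 ⇒ A = -5.
The right endpoint x = 8 is free, so the natural (transversality) condition is ∂L/∂y' |_{x=8} = 0, i.e. y'(8) = 0.
Compute y'(x) = A k sinh(k x) + B k cosh(k x), so
    y'(8) = A k sinh(k·8) + B k cosh(k·8) = 0
    ⇒ B = −A tanh(k·8) = 5 tanh(sqrt(2)·8).
Therefore the extremal is
    y(x) = −5 cosh(sqrt(2) x) + 5 tanh(sqrt(2)·8) sinh(sqrt(2) x).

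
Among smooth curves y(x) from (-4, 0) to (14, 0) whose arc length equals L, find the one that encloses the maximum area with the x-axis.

Set up the augmented Lagrangian using a multiplier λ for the length constraint:
    F(y, y') = y − λ sqrt(1 + y'^2).
F has no explicit x dependence, so the Beltrami identity yields a first integral
    F − y' ∂F/∂y' = C.
Compute ∂F/∂y' = −λ y' / sqrt(1 + y'^2). Then
    y − λ sqrt(1 + y'^2) + λ y'^2 / sqrt(1 + y'^2) = C
    ⇒  y − λ / sqrt(1 + y'^2) = C.
Solving for y' and integrating gives
    (x − a)^2 + (y − b)^2 = λ^2,
a circular arc of radius λ. The constants a, b are determined by the endpoint conditions y(-4) = y(14) = 0, and λ is fixed implicitly by the length constraint
    ∫_{-4}^{14} sqrt(1 + y'^2) dx = L.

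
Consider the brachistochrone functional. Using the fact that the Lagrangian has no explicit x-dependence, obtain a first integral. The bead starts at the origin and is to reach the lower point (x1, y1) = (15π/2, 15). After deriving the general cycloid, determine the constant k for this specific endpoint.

The Lagrangian L = sqrt((1 + y'^2) / y) has no explicit x dependence, so the Beltrami identity applies:
    L − y' ∂L/∂y' = C.
Compute ∂L/∂y' = y' / sqrt(y (1 + y'^2)).
Substitute:
    sqrt((1 + y'^2)/y) − y'·y' / sqrt(y (1 + y'^2))
    = (1 + y'^2) / sqrt(y (1 + y'^2)) − y'^2 / sqrt(y (1 + y'^2))
    = 1 / sqrt(y (1 + y'^2)) = C.
Squaring and rearranging gives the first integral
    y (1 + y'^2) = 1/C^2 =: k   (constant).
Solving this first-order ODE by the substitution
    y = (k/2)(1 − cos θ)
yields the cycloid parameterisation
    x(θ) = (k/2)(θ − sin θ),   y(θ) = (k/2)(1 − cos θ).
The constant k is fixed by the endpoint condition.
Now fit the given lower endpoint (x1, y1) = (15π/2, 15). At the bottom of the first arch (θ = π), the parametric equations give
    y(π) = (k/2)(1 − cos π) = k,
    x(π) = (k/2)(π − sin π) = kπ/2.
Matching y(π) = 15 gives k = 15, consistent with x(π) = 15π/2. Therefore the specific cycloid is
    x(θ) = (15/2)(θ − sin θ),   y(θ) = (15/2)(1 − cos θ).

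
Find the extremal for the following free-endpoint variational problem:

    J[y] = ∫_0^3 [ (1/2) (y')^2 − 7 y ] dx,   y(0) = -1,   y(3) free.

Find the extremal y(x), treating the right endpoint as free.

The Lagrangian L = (1/2) (y')^2 − 7 y gives
    ∂L/∂y = −7,   ∂L/∂y' = y'.
Euler-Lagrange: d/dx(y') − (−7) = 0, i.e. y'' + 7 = 0, so
    y(x) = −(7/2) x^2 + C1 x + C2.
Fixed left endpoint y(0) = -1 ⇒ C2 = -1.
The right endpoint x = 3 is free, so the natural (transversality) condition is ∂L/∂y' |_{x=3} = 0, i.e. y'(3) = 0.
Compute y'(x) = −7 x + C1, so y'(3) = −21 + C1 = 0 ⇒ C1 = 21.
Therefore the extremal is
    y(x) = −(7/2) x^2 + 21 x − 1.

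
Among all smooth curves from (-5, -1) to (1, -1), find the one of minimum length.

Arc-length functional: J[y] = ∫ sqrt(1 + (y')^2) dx.
Lagrangian L = sqrt(1 + (y')^2) has no explicit y dependence, so ∂L/∂y = 0 and the Euler-Lagrange equation gives
    d/dx( y' / sqrt(1 + (y')^2) ) = 0  ⇒  y' / sqrt(1 + (y')^2) = const.
Hence y' is constant, so y(x) is affine.
Fitting the endpoints (-5, -1) and (1, -1):
    slope m = ((-1) − (-1)) / (1 − (-5)) = 0,
    intercept c = (-1) − m·(-5) = -1.
Extremal: y(x) = -1.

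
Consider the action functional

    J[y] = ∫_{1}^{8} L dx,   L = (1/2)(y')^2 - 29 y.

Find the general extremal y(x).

The Lagrangian is L = (1/2)(y')^2 - 29 y.
∂L/∂y = -29.
∂L/∂y' = y'.
The Euler-Lagrange equation d/dx(∂L/∂y') − ∂L/∂y = 0 becomes:
    y'' + 29 = 0
General solution: y(x) = -(29/2) x^2 + A x + B, where A and B are arbitrary constants fixed by the endpoint conditions.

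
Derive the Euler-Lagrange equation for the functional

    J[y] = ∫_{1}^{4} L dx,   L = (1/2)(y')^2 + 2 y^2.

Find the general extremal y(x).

The Lagrangian is L = (1/2)(y')^2 + 2 y^2.
∂L/∂y = 4y.
∂L/∂y' = y'.
The Euler-Lagrange equation d/dx(∂L/∂y') − ∂L/∂y = 0 becomes:
    y'' - 4 y = 0
General solution: y(x) = A e^(2x) + B e^(-2x), where A and B are arbitrary constants fixed by the endpoint conditions.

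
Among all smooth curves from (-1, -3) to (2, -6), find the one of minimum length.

Arc-length functional: J[y] = ∫ sqrt(1 + (y')^2) dx.
Lagrangian L = sqrt(1 + (y')^2) has no explicit y dependence, so ∂L/∂y = 0 and the Euler-Lagrange equation gives
    d/dx( y' / sqrt(1 + (y')^2) ) = 0  ⇒  y' / sqrt(1 + (y')^2) = const.
Hence y' is constant, so y(x) is affine.
Fitting the endpoints (-1, -3) and (2, -6):
    slope m = ((-6) − (-3)) / (2 − (-1)) = -1,
    intercept c = (-3) − m·(-1) = -4.
Extremal: y(x) = -x - 4.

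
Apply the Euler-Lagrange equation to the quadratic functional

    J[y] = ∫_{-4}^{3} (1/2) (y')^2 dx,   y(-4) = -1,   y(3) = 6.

The Lagrangian is L = (1/2) (y')^2.
Compute ∂L/∂y = 0, ∂L/∂y' = y'.
The Euler-Lagrange equation d/dx(∂L/∂y') − ∂L/∂y = 0 reduces to
    y'' = 0.
Its general solution is
    y(x) = A x + B,
with A, B fixed by the endpoint conditions.
Applying the endpoint conditions y(-4) = -1 and y(3) = 6: solve A·-4 + B = -1 and A·3 + B = 6. Subtracting gives A(3 − -4) = 6 − -1, so A = 1, and B = -1 − A·-4 = 3. Therefore
    y(x) = x + 3.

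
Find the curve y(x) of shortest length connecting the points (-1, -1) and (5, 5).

Arc-length functional: J[y] = ∫ sqrt(1 + (y')^2) dx.
Lagrangian L = sqrt(1 + (y')^2) has no explicit y dependence, so ∂L/∂y = 0 and the Euler-Lagrange equation gives
    d/dx( y' / sqrt(1 + (y')^2) ) = 0  ⇒  y' / sqrt(1 + (y')^2) = const.
Hence y' is constant, so y(x) is affine.
Fitting the endpoints (-1, -1) and (5, 5):
    slope m = (5 − (-1)) / (5 − (-1)) = 1,
    intercept c = (-1) − m·(-1) = 0.
Extremal: y(x) = x.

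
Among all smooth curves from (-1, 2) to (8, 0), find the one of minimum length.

Arc-length functional: J[y] = ∫ sqrt(1 + (y')^2) dx.
Lagrangian L = sqrt(1 + (y')^2) has no explicit y dependence, so ∂L/∂y = 0 and the Euler-Lagrange equation gives
    d/dx( y' / sqrt(1 + (y')^2) ) = 0  ⇒  y' / sqrt(1 + (y')^2) = const.
Hence y' is constant, so y(x) is affine.
Fitting the endpoints (-1, 2) and (8, 0):
    slope m = (0 − 2) / (8 − (-1)) = -2/9,
    intercept c = 2 − m·(-1) = 16/9.
Extremal: y(x) = (-2/9) x + 16/9.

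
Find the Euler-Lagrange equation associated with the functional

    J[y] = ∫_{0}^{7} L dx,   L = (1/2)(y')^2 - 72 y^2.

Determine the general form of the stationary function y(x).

The Lagrangian is L = (1/2)(y')^2 - 72 y^2.
∂L/∂y = -144y.
∂L/∂y' = y'.
The Euler-Lagrange equation d/dx(∂L/∂y') − ∂L/∂y = 0 becomes:
    y'' + 144 y = 0
General solution: y(x) = A sin(12x) + B cos(12x), where A and B are arbitrary constants fixed by the endpoint conditions.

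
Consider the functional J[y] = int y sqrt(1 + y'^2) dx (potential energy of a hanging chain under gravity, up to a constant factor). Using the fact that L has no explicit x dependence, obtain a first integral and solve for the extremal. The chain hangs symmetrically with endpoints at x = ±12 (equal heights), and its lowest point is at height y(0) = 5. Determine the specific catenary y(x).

The Lagrangian L(y, y') = y sqrt(1 + y'^2) has no explicit x dependence, so the Beltrami identity applies:
    L − y' ∂L/∂y' = C.
Compute ∂L/∂y' = y · y' / sqrt(1 + y'^2). Then
    L − y' ∂L/∂y'
    = y sqrt(1 + y'^2) − y · y'^2 / sqrt(1 + y'^2)
    = y (1 + y'^2 − y'^2) / sqrt(1 + y'^2)
    = y / sqrt(1 + y'^2) = C.
Squaring gives y^2 = C^2 (1 + y'^2), i.e.
    y'^2 = y^2 / C^2 − 1.
Separating variables,
    dy / sqrt(y^2 − C^2) = dx / C,
and integrating gives arccosh(y / C) = (x − a)/C, so
    y(x) = C cosh((x − a)/C),
the catenary. The constants C and a are fixed by the two endpoint conditions (and, for the hanging-chain problem, the length constraint selects C).
Now fit the given data. The endpoints x = ±12 are symmetric at equal height, so the catenary is even about its minimum: a = 0 and y(x) = C cosh(x/C). The lowest point is y(0) = C cosh(0) = C, and we are told y(0) = 5, so C = 5. Therefore
    y(x) = 5 cosh(x/5),
and at the endpoints
    y(±12) = 5 cosh(12/5).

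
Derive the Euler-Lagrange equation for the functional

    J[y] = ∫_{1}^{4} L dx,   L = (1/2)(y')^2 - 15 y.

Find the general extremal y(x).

The Lagrangian is L = (1/2)(y')^2 - 15 y.
∂L/∂y = -15.
∂L/∂y' = y'.
The Euler-Lagrange equation d/dx(∂L/∂y') − ∂L/∂y = 0 becomes:
    y'' + 15 = 0
General solution: y(x) = -(15/2) x^2 + A x + B, where A and B are arbitrary constants fixed by the endpoint conditions.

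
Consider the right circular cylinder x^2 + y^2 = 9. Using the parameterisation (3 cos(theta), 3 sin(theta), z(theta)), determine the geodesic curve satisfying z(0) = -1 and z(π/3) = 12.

Parameterise the cylinder of radius R = 3 as
    r(θ) = (3 cos θ, 3 sin θ, z(θ)).
The arc-length element is
    ds = sqrt(9 + (dz/dθ)^2) dθ,
so the Lagrangian is L = sqrt(9 + z'^2).
L depends on z' only, not on z or θ, so ∂L/∂z = 0 and
    ∂L/∂z' = z' / sqrt(9 + z'^2).
The Euler-Lagrange equation gives
    d/dθ( z' / sqrt(9 + z'^2) ) = 0,
so z' is constant. Integrating once:
    z(θ) = a θ + b,
a helix on the cylinder (a straight line when the cylinder is unrolled). The constants a, b are determined by the endpoint conditions.
With endpoint conditions z(0) = -1 and z(π/3) = 12: from z(0) = b we get b = -1, and a·π/3 + -1 = 12 gives a = 39/π, so
    z(θ) = (39/π) θ − 1.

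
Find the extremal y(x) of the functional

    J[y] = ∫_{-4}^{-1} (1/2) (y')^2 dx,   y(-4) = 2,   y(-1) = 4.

The Lagrangian is L = (1/2) (y')^2.
Compute ∂L/∂y = 0, ∂L/∂y' = y'.
The Euler-Lagrange equation d/dx(∂L/∂y') − ∂L/∂y = 0 reduces to
    y'' = 0.
Its general solution is
    y(x) = A x + B,
with A, B fixed by the endpoint conditions.
Applying the endpoint conditions y(-4) = 2 and y(-1) = 4: solve A·-4 + B = 2 and A·-1 + B = 4. Subtracting gives A(-1 − -4) = 4 − 2, so A = 2/3, and B = 2 − A·-4 = 14/3. Therefore
    y(x) = (2/3) x + 14/3.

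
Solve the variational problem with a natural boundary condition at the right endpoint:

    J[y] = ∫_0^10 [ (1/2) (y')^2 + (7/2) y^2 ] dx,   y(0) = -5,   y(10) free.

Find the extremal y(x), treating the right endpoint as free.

The Lagrangian L = (1/2) (y')^2 + (7/2) y^2 gives
    ∂L/∂y = 7 y,   ∂L/∂y' = y'.
Euler-Lagrange: y'' − 7 y = 0.
With k = sqrt(7), the general solution is
    y(x) = A cosh(sqrt(7) x) + B sinh(sqrt(7) x).
Fixed left endpoint y(0) = -5 ⇒ A = -5.
The right endpoint x = 10 is free, so the natural (transversality) condition is ∂L/∂y' |_{x=10} = 0, i.e. y'(10) = 0.
Compute y'(x) = A k sinh(k x) + B k cosh(k x), so
    y'(10) = A k sinh(k·10) + B k cosh(k·10) = 0
    ⇒ B = −A tanh(k·10) = 5 tanh(sqrt(7)·10).
Therefore the extremal is
    y(x) = −5 cosh(sqrt(7) x) + 5 tanh(sqrt(7)·10) sinh(sqrt(7) x).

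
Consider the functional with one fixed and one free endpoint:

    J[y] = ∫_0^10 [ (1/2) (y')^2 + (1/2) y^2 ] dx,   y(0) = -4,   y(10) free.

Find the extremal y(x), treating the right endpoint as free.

The Lagrangian L = (1/2) (y')^2 + (1/2) y^2 gives
    ∂L/∂y = 1 y,   ∂L/∂y' = y'.
Euler-Lagrange: y'' − y = 0.
With k = 1, the general solution is
    y(x) = A cosh(x) + B sinh(x).
Fixed left endpoint y(0) = -4 ⇒ A = -4.
The right endpoint x = 10 is free, so the natural (transversality) condition is ∂L/∂y' |_{x=10} = 0, i.e. y'(10) = 0.
Compute y'(x) = A k sinh(k x) + B k cosh(k x), so
    y'(10) = A k sinh(k·10) + B k cosh(k·10) = 0
    ⇒ B = −A tanh(k·10) = 4 tanh(1·10).
Therefore the extremal is
    y(x) = −4 cosh(1 x) + 4 tanh(1·10) sinh(1 x).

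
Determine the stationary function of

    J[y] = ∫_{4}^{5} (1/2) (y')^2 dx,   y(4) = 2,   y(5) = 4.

The Lagrangian is L = (1/2) (y')^2.
Compute ∂L/∂y = 0, ∂L/∂y' = y'.
The Euler-Lagrange equation d/dx(∂L/∂y') − ∂L/∂y = 0 reduces to
    y'' = 0.
Its general solution is
    y(x) = A x + B,
with A, B fixed by the endpoint conditions.
Applying the endpoint conditions y(4) = 2 and y(5) = 4: solve A·4 + B = 2 and A·5 + B = 4. Subtracting gives A(5 − 4) = 4 − 2, so A = 2, and B = 2 − A·4 = -6. Therefore
    y(x) = 2 x - 6.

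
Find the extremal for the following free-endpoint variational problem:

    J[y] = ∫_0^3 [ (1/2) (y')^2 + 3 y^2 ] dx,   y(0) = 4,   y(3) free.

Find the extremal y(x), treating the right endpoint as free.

The Lagrangian L = (1/2) (y')^2 + 3 y^2 gives
    ∂L/∂y = 6 y,   ∂L/∂y' = y'.
Euler-Lagrange: y'' − 6 y = 0.
With k = sqrt(6), the general solution is
    y(x) = A cosh(sqrt(6) x) + B sinh(sqrt(6) x).
Fixed left endpoint y(0) = 4 ⇒ A = 4.
The right endpoint x = 3 is free, so the natural (transversality) condition is ∂L/∂y' |_{x=3} = 0, i.e. y'(3) = 0.
Compute y'(x) = A k sinh(k x) + B k cosh(k x), so
    y'(3) = A k sinh(k·3) + B k cosh(k·3) = 0
    ⇒ B = −A tanh(k·3) = − 4 tanh(sqrt(6)·3).
Therefore the extremal is
    y(x) = 4 cosh(sqrt(6) x) − 4 tanh(sqrt(6)·3) sinh(sqrt(6) x).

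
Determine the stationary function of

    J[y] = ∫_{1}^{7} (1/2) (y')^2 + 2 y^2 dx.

The Lagrangian is L = (1/2) (y')^2 + 2 y^2.
Compute ∂L/∂y = 4y, ∂L/∂y' = y'.
The Euler-Lagrange equation d/dx(∂L/∂y') − ∂L/∂y = 0 reduces to
    y'' − 4 y = 0.
Its general solution is
    y(x) = A e^(2x) + B e^(−2x),
with A, B fixed by the endpoint conditions.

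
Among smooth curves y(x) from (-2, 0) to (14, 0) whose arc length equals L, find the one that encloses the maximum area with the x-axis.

Set up the augmented Lagrangian using a multiplier λ for the length constraint:
    F(y, y') = y − λ sqrt(1 + y'^2).
F has no explicit x dependence, so the Beltrami identity yields a first integral
    F − y' ∂F/∂y' = C.
Compute ∂F/∂y' = −λ y' / sqrt(1 + y'^2). Then
    y − λ sqrt(1 + y'^2) + λ y'^2 / sqrt(1 + y'^2) = C
    ⇒  y − λ / sqrt(1 + y'^2) = C.
Solving for y' and integrating gives
    (x − a)^2 + (y − b)^2 = λ^2,
a circular arc of radius λ. The constants a, b are determined by the endpoint conditions y(-2) = y(14) = 0, and λ is fixed implicitly by the length constraint
    ∫_{-2}^{14} sqrt(1 + y'^2) dx = L.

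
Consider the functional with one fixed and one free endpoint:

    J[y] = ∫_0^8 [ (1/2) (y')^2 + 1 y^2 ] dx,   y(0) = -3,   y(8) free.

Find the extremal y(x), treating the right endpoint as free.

The Lagrangian L = (1/2) (y')^2 + 1 y^2 gives
    ∂L/∂y = 2 y,   ∂L/∂y' = y'.
Euler-Lagrange: y'' − 2 y = 0.
With k = sqrt(2), the general solution is
    y(x) = A cosh(sqrt(2) x) + B sinh(sqrt(2) x).
Fixed left endpoint y(0) = -3 ⇒ A = -3.
The right endpoint x = 8 is free, so the natural (transversality) condition is ∂L/∂y' |_{x=8} = 0, i.e. y'(8) = 0.
Compute y'(x) = A k sinh(k x) + B k cosh(k x), so
    y'(8) = A k sinh(k·8) + B k cosh(k·8) = 0
    ⇒ B = −A tanh(k·8) = 3 tanh(sqrt(2)·8).
Therefore the extremal is
    y(x) = −3 cosh(sqrt(2) x) + 3 tanh(sqrt(2)·8) sinh(sqrt(2) x).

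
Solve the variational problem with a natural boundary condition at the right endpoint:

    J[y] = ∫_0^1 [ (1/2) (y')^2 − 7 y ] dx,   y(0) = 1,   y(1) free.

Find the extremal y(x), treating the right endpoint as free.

The Lagrangian L = (1/2) (y')^2 − 7 y gives
    ∂L/∂y = −7,   ∂L/∂y' = y'.
Euler-Lagrange: d/dx(y') − (−7) = 0, i.e. y'' + 7 = 0, so
    y(x) = −(7/2) x^2 + C1 x + C2.
Fixed left endpoint y(0) = 1 ⇒ C2 = 1.
The right endpoint x = 1 is free, so the natural (transversality) condition is ∂L/∂y' |_{x=1} = 0, i.e. y'(1) = 0.
Compute y'(x) = −7 x + C1, so y'(1) = −7 + C1 = 0 ⇒ C1 = 7.
Therefore the extremal is
    y(x) = −(7/2) x^2 + 7 x + 1.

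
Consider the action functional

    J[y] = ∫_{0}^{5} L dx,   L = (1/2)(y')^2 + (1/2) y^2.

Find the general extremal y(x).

The Lagrangian is L = (1/2)(y')^2 + (1/2) y^2.
∂L/∂y = y.
∂L/∂y' = y'.
The Euler-Lagrange equation d/dx(∂L/∂y') − ∂L/∂y = 0 becomes:
    y'' - y = 0
General solution: y(x) = A e^x + B e^(-x), where A and B are arbitrary constants fixed by the endpoint conditions.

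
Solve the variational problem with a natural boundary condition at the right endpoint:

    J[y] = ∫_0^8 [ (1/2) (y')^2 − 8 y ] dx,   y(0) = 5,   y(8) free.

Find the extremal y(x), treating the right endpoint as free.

The Lagrangian L = (1/2) (y')^2 − 8 y gives
    ∂L/∂y = −8,   ∂L/∂y' = y'.
Euler-Lagrange: d/dx(y') − (−8) = 0, i.e. y'' + 8 = 0, so
    y(x) = −(8/2) x^2 + C1 x + C2.
Fixed left endpoint y(0) = 5 ⇒ C2 = 5.
The right endpoint x = 8 is free, so the natural (transversality) condition is ∂L/∂y' |_{x=8} = 0, i.e. y'(8) = 0.
Compute y'(x) = −8 x + C1, so y'(8) = −64 + C1 = 0 ⇒ C1 = 64.
Therefore the extremal is
    y(x) = −4 x^2 + 64 x + 5.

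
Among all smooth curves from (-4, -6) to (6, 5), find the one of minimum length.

Arc-length functional: J[y] = ∫ sqrt(1 + (y')^2) dx.
Lagrangian L = sqrt(1 + (y')^2) has no explicit y dependence, so ∂L/∂y = 0 and the Euler-Lagrange equation gives
    d/dx( y' / sqrt(1 + (y')^2) ) = 0  ⇒  y' / sqrt(1 + (y')^2) = const.
Hence y' is constant, so y(x) is affine.
Fitting the endpoints (-4, -6) and (6, 5):
    slope m = (5 − (-6)) / (6 − (-4)) = 11/10,
    intercept c = (-6) − m·(-4) = -8/5.
Extremal: y(x) = (11/10) x - 8/5.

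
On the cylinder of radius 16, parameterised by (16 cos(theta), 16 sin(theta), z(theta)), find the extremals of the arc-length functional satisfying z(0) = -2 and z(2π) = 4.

Parameterise the cylinder of radius R = 16 as
    r(θ) = (16 cos θ, 16 sin θ, z(θ)).
The arc-length element is
    ds = sqrt(256 + (dz/dθ)^2) dθ,
so the Lagrangian is L = sqrt(256 + z'^2).
L depends on z' only, not on z or θ, so ∂L/∂z = 0 and
    ∂L/∂z' = z' / sqrt(256 + z'^2).
The Euler-Lagrange equation gives
    d/dθ( z' / sqrt(256 + z'^2) ) = 0,
so z' is constant. Integrating once:
    z(θ) = a θ + b,
a helix on the cylinder (a straight line when the cylinder is unrolled). The constants a, b are determined by the endpoint conditions.
With endpoint conditions z(0) = -2 and z(2π) = 4: from z(0) = b we get b = -2, and a·2π + -2 = 4 gives a = 3/π, so
    z(θ) = (3/π) θ − 2.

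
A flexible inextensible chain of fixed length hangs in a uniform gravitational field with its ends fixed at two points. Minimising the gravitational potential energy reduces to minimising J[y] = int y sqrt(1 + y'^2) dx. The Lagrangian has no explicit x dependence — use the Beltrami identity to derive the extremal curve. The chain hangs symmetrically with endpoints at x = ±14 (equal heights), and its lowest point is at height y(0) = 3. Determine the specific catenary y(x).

The Lagrangian L(y, y') = y sqrt(1 + y'^2) has no explicit x dependence, so the Beltrami identity applies:
    L − y' ∂L/∂y' = C.
Compute ∂L/∂y' = y · y' / sqrt(1 + y'^2). Then
    L − y' ∂L/∂y'
    = y sqrt(1 + y'^2) − y · y'^2 / sqrt(1 + y'^2)
    = y (1 + y'^2 − y'^2) / sqrt(1 + y'^2)
    = y / sqrt(1 + y'^2) = C.
Squaring gives y^2 = C^2 (1 + y'^2), i.e.
    y'^2 = y^2 / C^2 − 1.
Separating variables,
    dy / sqrt(y^2 − C^2) = dx / C,
and integrating gives arccosh(y / C) = (x − a)/C, so
    y(x) = C cosh((x − a)/C),
the catenary. The constants C and a are fixed by the two endpoint conditions (and, for the hanging-chain problem, the length constraint selects C).
Now fit the given data. The endpoints x = ±14 are symmetric at equal height, so the catenary is even about its minimum: a = 0 and y(x) = C cosh(x/C). The lowest point is y(0) = C cosh(0) = C, and we are told y(0) = 3, so C = 3. Therefore
    y(x) = 3 cosh(x/3),
and at the endpoints
    y(±14) = 3 cosh(14/3).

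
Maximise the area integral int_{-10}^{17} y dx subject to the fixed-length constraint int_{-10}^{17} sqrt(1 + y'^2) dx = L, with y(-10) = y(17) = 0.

Set up the augmented Lagrangian using a multiplier λ for the length constraint:
    F(y, y') = y − λ sqrt(1 + y'^2).
F has no explicit x dependence, so the Beltrami identity yields a first integral
    F − y' ∂F/∂y' = C.
Compute ∂F/∂y' = −λ y' / sqrt(1 + y'^2). Then
    y − λ sqrt(1 + y'^2) + λ y'^2 / sqrt(1 + y'^2) = C
    ⇒  y − λ / sqrt(1 + y'^2) = C.
Solving for y' and integrating gives
    (x − a)^2 + (y − b)^2 = λ^2,
a circular arc of radius λ. The constants a, b are determined by the endpoint conditions y(-10) = y(17) = 0, and λ is fixed implicitly by the length constraint
    ∫_{-10}^{17} sqrt(1 + y'^2) dx = L.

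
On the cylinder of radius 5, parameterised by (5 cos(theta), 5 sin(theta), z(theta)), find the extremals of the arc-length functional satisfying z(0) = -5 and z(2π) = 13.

Parameterise the cylinder of radius R = 5 as
    r(θ) = (5 cos θ, 5 sin θ, z(θ)).
The arc-length element is
    ds = sqrt(25 + (dz/dθ)^2) dθ,
so the Lagrangian is L = sqrt(25 + z'^2).
L depends on z' only, not on z or θ, so ∂L/∂z = 0 and
    ∂L/∂z' = z' / sqrt(25 + z'^2).
The Euler-Lagrange equation gives
    d/dθ( z' / sqrt(25 + z'^2) ) = 0,
so z' is constant. Integrating once:
    z(θ) = a θ + b,
a helix on the cylinder (a straight line when the cylinder is unrolled). The constants a, b are determined by the endpoint conditions.
With endpoint conditions z(0) = -5 and z(2π) = 13: from z(0) = b we get b = -5, and a·2π + -5 = 13 gives a = 9/π, so
    z(θ) = (9/π) θ − 5.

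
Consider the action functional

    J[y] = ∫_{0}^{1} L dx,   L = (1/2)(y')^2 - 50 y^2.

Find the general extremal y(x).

The Lagrangian is L = (1/2)(y')^2 - 50 y^2.
∂L/∂y = -100y.
∂L/∂y' = y'.
The Euler-Lagrange equation d/dx(∂L/∂y') − ∂L/∂y = 0 becomes:
    y'' + 100 y = 0
General solution: y(x) = A sin(10x) + B cos(10x), where A and B are arbitrary constants fixed by the endpoint conditions.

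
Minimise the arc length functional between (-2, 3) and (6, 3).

Arc-length functional: J[y] = ∫ sqrt(1 + (y')^2) dx.
Lagrangian L = sqrt(1 + (y')^2) has no explicit y dependence, so ∂L/∂y = 0 and the Euler-Lagrange equation gives
    d/dx( y' / sqrt(1 + (y')^2) ) = 0  ⇒  y' / sqrt(1 + (y')^2) = const.
Hence y' is constant, so y(x) is affine.
Fitting the endpoints (-2, 3) and (6, 3):
    slope m = (3 − 3) / (6 − (-2)) = 0,
    intercept c = 3 − m·(-2) = 3.
Extremal: y(x) = 3.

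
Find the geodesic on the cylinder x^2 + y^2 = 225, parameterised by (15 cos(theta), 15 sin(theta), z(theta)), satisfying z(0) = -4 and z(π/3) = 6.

Parameterise the cylinder of radius R = 15 as
    r(θ) = (15 cos θ, 15 sin θ, z(θ)).
The arc-length element is
    ds = sqrt(225 + (dz/dθ)^2) dθ,
so the Lagrangian is L = sqrt(225 + z'^2).
L depends on z' only, not on z or θ, so ∂L/∂z = 0 and
    ∂L/∂z' = z' / sqrt(225 + z'^2).
The Euler-Lagrange equation gives
    d/dθ( z' / sqrt(225 + z'^2) ) = 0,
so z' is constant. Integrating once:
    z(θ) = a θ + b,
a helix on the cylinder (a straight line when the cylinder is unrolled). The constants a, b are determined by the endpoint conditions.
With endpoint conditions z(0) = -4 and z(π/3) = 6: from z(0) = b we get b = -4, and a·π/3 + -4 = 6 gives a = 30/π, so
    z(θ) = (30/π) θ − 4.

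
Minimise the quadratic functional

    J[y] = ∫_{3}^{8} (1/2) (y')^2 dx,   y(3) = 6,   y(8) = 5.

The Lagrangian is L = (1/2) (y')^2.
Compute ∂L/∂y = 0, ∂L/∂y' = y'.
The Euler-Lagrange equation d/dx(∂L/∂y') − ∂L/∂y = 0 reduces to
    y'' = 0.
Its general solution is
    y(x) = A x + B,
with A, B fixed by the endpoint conditions.
Applying the endpoint conditions y(3) = 6 and y(8) = 5: solve A·3 + B = 6 and A·8 + B = 5. Subtracting gives A(8 − 3) = 5 − 6, so A = -1/5, and B = 6 − A·3 = 33/5. Therefore
    y(x) = (-1/5) x + 33/5.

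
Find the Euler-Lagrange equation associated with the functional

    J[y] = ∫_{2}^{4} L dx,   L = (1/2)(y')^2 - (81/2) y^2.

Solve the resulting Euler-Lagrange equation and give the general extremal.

The Lagrangian is L = (1/2)(y')^2 - (81/2) y^2.
∂L/∂y = -81y.
∂L/∂y' = y'.
The Euler-Lagrange equation d/dx(∂L/∂y') − ∂L/∂y = 0 becomes:
    y'' + 81 y = 0
General solution: y(x) = A sin(9x) + B cos(9x), where A and B are arbitrary constants fixed by the endpoint conditions.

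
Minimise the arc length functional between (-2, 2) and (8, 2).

Arc-length functional: J[y] = ∫ sqrt(1 + (y')^2) dx.
Lagrangian L = sqrt(1 + (y')^2) has no explicit y dependence, so ∂L/∂y = 0 and the Euler-Lagrange equation gives
    d/dx( y' / sqrt(1 + (y')^2) ) = 0  ⇒  y' / sqrt(1 + (y')^2) = const.
Hence y' is constant, so y(x) is affine.
Fitting the endpoints (-2, 2) and (8, 2):
    slope m = (2 − 2) / (8 − (-2)) = 0,
    intercept c = 2 − m·(-2) = 2.
Extremal: y(x) = 2.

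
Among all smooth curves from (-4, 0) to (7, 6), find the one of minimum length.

Arc-length functional: J[y] = ∫ sqrt(1 + (y')^2) dx.
Lagrangian L = sqrt(1 + (y')^2) has no explicit y dependence, so ∂L/∂y = 0 and the Euler-Lagrange equation gives
    d/dx( y' / sqrt(1 + (y')^2) ) = 0  ⇒  y' / sqrt(1 + (y')^2) = const.
Hence y' is constant, so y(x) is affine.
Fitting the endpoints (-4, 0) and (7, 6):
    slope m = (6 − 0) / (7 − (-4)) = 6/11,
    intercept c = 0 − m·(-4) = 24/11.
Extremal: y(x) = (6/11) x + 24/11.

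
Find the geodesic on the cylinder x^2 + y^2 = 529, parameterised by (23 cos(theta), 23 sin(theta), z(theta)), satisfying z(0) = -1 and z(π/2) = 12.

Parameterise the cylinder of radius R = 23 as
    r(θ) = (23 cos θ, 23 sin θ, z(θ)).
The arc-length element is
    ds = sqrt(529 + (dz/dθ)^2) dθ,
so the Lagrangian is L = sqrt(529 + z'^2).
L depends on z' only, not on z or θ, so ∂L/∂z = 0 and
    ∂L/∂z' = z' / sqrt(529 + z'^2).
The Euler-Lagrange equation gives
    d/dθ( z' / sqrt(529 + z'^2) ) = 0,
so z' is constant. Integrating once:
    z(θ) = a θ + b,
a helix on the cylinder (a straight line when the cylinder is unrolled). The constants a, b are determined by the endpoint conditions.
With endpoint conditions z(0) = -1 and z(π/2) = 12: from z(0) = b we get b = -1, and a·π/2 + -1 = 12 gives a = 26/π, so
    z(θ) = (26/π) θ − 1.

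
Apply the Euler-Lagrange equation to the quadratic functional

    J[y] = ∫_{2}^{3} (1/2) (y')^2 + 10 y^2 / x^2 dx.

The Lagrangian is L = (1/2) (y')^2 + 10 y^2 / x^2.
Compute ∂L/∂y = 20y/x^2, ∂L/∂y' = y'.
The Euler-Lagrange equation d/dx(∂L/∂y') − ∂L/∂y = 0 reduces to
    y'' − 20/x^2 · y = 0  (x > 0).
Its general solution is
    y(x) = A x^5 + B x^(-4),
with A, B fixed by the endpoint conditions.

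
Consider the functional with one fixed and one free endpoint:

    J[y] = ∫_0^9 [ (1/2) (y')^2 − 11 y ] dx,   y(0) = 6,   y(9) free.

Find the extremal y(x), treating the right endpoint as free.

The Lagrangian L = (1/2) (y')^2 − 11 y gives
    ∂L/∂y = −11,   ∂L/∂y' = y'.
Euler-Lagrange: d/dx(y') − (−11) = 0, i.e. y'' + 11 = 0, so
    y(x) = −(11/2) x^2 + C1 x + C2.
Fixed left endpoint y(0) = 6 ⇒ C2 = 6.
The right endpoint x = 9 is free, so the natural (transversality) condition is ∂L/∂y' |_{x=9} = 0, i.e. y'(9) = 0.
Compute y'(x) = −11 x + C1, so y'(9) = −99 + C1 = 0 ⇒ C1 = 99.
Therefore the extremal is
    y(x) = −(11/2) x^2 + 99 x + 6.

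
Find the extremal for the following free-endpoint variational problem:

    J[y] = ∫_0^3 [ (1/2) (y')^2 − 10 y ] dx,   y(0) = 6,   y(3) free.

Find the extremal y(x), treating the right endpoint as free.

The Lagrangian L = (1/2) (y')^2 − 10 y gives
    ∂L/∂y = −10,   ∂L/∂y' = y'.
Euler-Lagrange: d/dx(y') − (−10) = 0, i.e. y'' + 10 = 0, so
    y(x) = −(10/2) x^2 + C1 x + C2.
Fixed left endpoint y(0) = 6 ⇒ C2 = 6.
The right endpoint x = 3 is free, so the natural (transversality) condition is ∂L/∂y' |_{x=3} = 0, i.e. y'(3) = 0.
Compute y'(x) = −10 x + C1, so y'(3) = −30 + C1 = 0 ⇒ C1 = 30.
Therefore the extremal is
    y(x) = −5 x^2 + 30 x + 6.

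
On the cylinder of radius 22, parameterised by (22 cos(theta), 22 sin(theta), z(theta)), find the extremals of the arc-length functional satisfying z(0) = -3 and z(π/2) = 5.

Parameterise the cylinder of radius R = 22 as
    r(θ) = (22 cos θ, 22 sin θ, z(θ)).
The arc-length element is
    ds = sqrt(484 + (dz/dθ)^2) dθ,
so the Lagrangian is L = sqrt(484 + z'^2).
L depends on z' only, not on z or θ, so ∂L/∂z = 0 and
    ∂L/∂z' = z' / sqrt(484 + z'^2).
The Euler-Lagrange equation gives
    d/dθ( z' / sqrt(484 + z'^2) ) = 0,
so z' is constant. Integrating once:
    z(θ) = a θ + b,
a helix on the cylinder (a straight line when the cylinder is unrolled). The constants a, b are determined by the endpoint conditions.
With endpoint conditions z(0) = -3 and z(π/2) = 5: from z(0) = b we get b = -3, and a·π/2 + -3 = 5 gives a = 16/π, so
    z(θ) = (16/π) θ − 3.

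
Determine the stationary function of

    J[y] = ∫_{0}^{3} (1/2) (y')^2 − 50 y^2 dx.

The Lagrangian is L = (1/2) (y')^2 − 50 y^2.
Compute ∂L/∂y = -100y, ∂L/∂y' = y'.
The Euler-Lagrange equation d/dx(∂L/∂y') − ∂L/∂y = 0 reduces to
    y'' + 100 y = 0.
Its general solution is
    y(x) = A sin(10x) + B cos(10x),
with A, B fixed by the endpoint conditions.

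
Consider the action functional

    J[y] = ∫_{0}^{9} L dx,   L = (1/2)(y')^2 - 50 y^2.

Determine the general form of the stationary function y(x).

The Lagrangian is L = (1/2)(y')^2 - 50 y^2.
∂L/∂y = -100y.
∂L/∂y' = y'.
The Euler-Lagrange equation d/dx(∂L/∂y') − ∂L/∂y = 0 becomes:
    y'' + 100 y = 0
General solution: y(x) = A sin(10x) + B cos(10x), where A and B are arbitrary constants fixed by the endpoint conditions.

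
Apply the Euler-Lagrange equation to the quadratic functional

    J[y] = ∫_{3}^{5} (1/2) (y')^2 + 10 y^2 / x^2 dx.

The Lagrangian is L = (1/2) (y')^2 + 10 y^2 / x^2.
Compute ∂L/∂y = 20y/x^2, ∂L/∂y' = y'.
The Euler-Lagrange equation d/dx(∂L/∂y') − ∂L/∂y = 0 reduces to
    y'' − 20/x^2 · y = 0  (x > 0).
Its general solution is
    y(x) = A x^5 + B x^(-4),
with A, B fixed by the endpoint conditions.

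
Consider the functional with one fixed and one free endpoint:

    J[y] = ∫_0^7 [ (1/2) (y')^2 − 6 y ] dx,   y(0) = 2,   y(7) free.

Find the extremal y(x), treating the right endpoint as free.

The Lagrangian L = (1/2) (y')^2 − 6 y gives
    ∂L/∂y = −6,   ∂L/∂y' = y'.
Euler-Lagrange: d/dx(y') − (−6) = 0, i.e. y'' + 6 = 0, so
    y(x) = −(6/2) x^2 + C1 x + C2.
Fixed left endpoint y(0) = 2 ⇒ C2 = 2.
The right endpoint x = 7 is free, so the natural (transversality) condition is ∂L/∂y' |_{x=7} = 0, i.e. y'(7) = 0.
Compute y'(x) = −6 x + C1, so y'(7) = −42 + C1 = 0 ⇒ C1 = 42.
Therefore the extremal is
    y(x) = −3 x^2 + 42 x + 2.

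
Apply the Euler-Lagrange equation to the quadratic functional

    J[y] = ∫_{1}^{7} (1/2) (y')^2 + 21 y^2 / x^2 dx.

The Lagrangian is L = (1/2) (y')^2 + 21 y^2 / x^2.
Compute ∂L/∂y = 42y/x^2, ∂L/∂y' = y'.
The Euler-Lagrange equation d/dx(∂L/∂y') − ∂L/∂y = 0 reduces to
    y'' − 42/x^2 · y = 0  (x > 0).
Its general solution is
    y(x) = A x^7 + B x^(-6),
with A, B fixed by the endpoint conditions.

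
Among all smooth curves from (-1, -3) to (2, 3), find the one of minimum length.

Arc-length functional: J[y] = ∫ sqrt(1 + (y')^2) dx.
Lagrangian L = sqrt(1 + (y')^2) has no explicit y dependence, so ∂L/∂y = 0 and the Euler-Lagrange equation gives
    d/dx( y' / sqrt(1 + (y')^2) ) = 0  ⇒  y' / sqrt(1 + (y')^2) = const.
Hence y' is constant, so y(x) is affine.
Fitting the endpoints (-1, -3) and (2, 3):
    slope m = (3 − (-3)) / (2 − (-1)) = 2,
    intercept c = (-3) − m·(-1) = -1.
Extremal: y(x) = 2 x - 1.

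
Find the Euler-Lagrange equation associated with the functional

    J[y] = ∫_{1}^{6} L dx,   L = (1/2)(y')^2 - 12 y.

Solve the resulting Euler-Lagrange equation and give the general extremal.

The Lagrangian is L = (1/2)(y')^2 - 12 y.
∂L/∂y = -12.
∂L/∂y' = y'.
The Euler-Lagrange equation d/dx(∂L/∂y') − ∂L/∂y = 0 becomes:
    y'' + 12 = 0
General solution: y(x) = -6 x^2 + A x + B, where A and B are arbitrary constants fixed by the endpoint conditions.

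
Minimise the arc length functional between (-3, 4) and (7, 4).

Arc-length functional: J[y] = ∫ sqrt(1 + (y')^2) dx.
Lagrangian L = sqrt(1 + (y')^2) has no explicit y dependence, so ∂L/∂y = 0 and the Euler-Lagrange equation gives
    d/dx( y' / sqrt(1 + (y')^2) ) = 0  ⇒  y' / sqrt(1 + (y')^2) = const.
Hence y' is constant, so y(x) is affine.
Fitting the endpoints (-3, 4) and (7, 4):
    slope m = (4 − 4) / (7 − (-3)) = 0,
    intercept c = 4 − m·(-3) = 4.
Extremal: y(x) = 4.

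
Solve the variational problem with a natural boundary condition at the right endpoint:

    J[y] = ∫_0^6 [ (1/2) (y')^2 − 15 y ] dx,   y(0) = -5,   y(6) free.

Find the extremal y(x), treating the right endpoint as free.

The Lagrangian L = (1/2) (y')^2 − 15 y gives
    ∂L/∂y = −15,   ∂L/∂y' = y'.
Euler-Lagrange: d/dx(y') − (−15) = 0, i.e. y'' + 15 = 0, so
    y(x) = −(15/2) x^2 + C1 x + C2.
Fixed left endpoint y(0) = -5 ⇒ C2 = -5.
The right endpoint x = 6 is free, so the natural (transversality) condition is ∂L/∂y' |_{x=6} = 0, i.e. y'(6) = 0.
Compute y'(x) = −15 x + C1, so y'(6) = −90 + C1 = 0 ⇒ C1 = 90.
Therefore the extremal is
    y(x) = −(15/2) x^2 + 90 x − 5.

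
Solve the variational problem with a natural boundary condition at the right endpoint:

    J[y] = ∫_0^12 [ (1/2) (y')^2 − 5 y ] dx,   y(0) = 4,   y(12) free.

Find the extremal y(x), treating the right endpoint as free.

The Lagrangian L = (1/2) (y')^2 − 5 y gives
    ∂L/∂y = −5,   ∂L/∂y' = y'.
Euler-Lagrange: d/dx(y') − (−5) = 0, i.e. y'' + 5 = 0, so
    y(x) = −(5/2) x^2 + C1 x + C2.
Fixed left endpoint y(0) = 4 ⇒ C2 = 4.
The right endpoint x = 12 is free, so the natural (transversality) condition is ∂L/∂y' |_{x=12} = 0, i.e. y'(12) = 0.
Compute y'(x) = −5 x + C1, so y'(12) = −60 + C1 = 0 ⇒ C1 = 60.
Therefore the extremal is
    y(x) = −(5/2) x^2 + 60 x + 4.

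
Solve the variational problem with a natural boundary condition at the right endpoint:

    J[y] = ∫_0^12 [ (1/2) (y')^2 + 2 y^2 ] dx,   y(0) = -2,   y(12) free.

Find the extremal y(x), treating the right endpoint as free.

The Lagrangian L = (1/2) (y')^2 + 2 y^2 gives
    ∂L/∂y = 4 y,   ∂L/∂y' = y'.
Euler-Lagrange: y'' − 4 y = 0.
With k = 2, the general solution is
    y(x) = A cosh(2 x) + B sinh(2 x).
Fixed left endpoint y(0) = -2 ⇒ A = -2.
The right endpoint x = 12 is free, so the natural (transversality) condition is ∂L/∂y' |_{x=12} = 0, i.e. y'(12) = 0.
Compute y'(x) = A k sinh(k x) + B k cosh(k x), so
    y'(12) = A k sinh(k·12) + B k cosh(k·12) = 0
    ⇒ B = −A tanh(k·12) = 2 tanh(2·12).
Therefore the extremal is
    y(x) = −2 cosh(2 x) + 2 tanh(2·12) sinh(2 x).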